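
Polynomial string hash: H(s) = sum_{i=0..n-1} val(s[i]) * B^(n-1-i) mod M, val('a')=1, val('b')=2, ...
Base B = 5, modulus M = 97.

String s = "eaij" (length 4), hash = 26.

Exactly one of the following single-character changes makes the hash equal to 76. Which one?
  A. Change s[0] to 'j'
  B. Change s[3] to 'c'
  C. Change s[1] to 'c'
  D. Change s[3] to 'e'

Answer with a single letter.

Option A: s[0]='e'->'j', delta=(10-5)*5^3 mod 97 = 43, hash=26+43 mod 97 = 69
Option B: s[3]='j'->'c', delta=(3-10)*5^0 mod 97 = 90, hash=26+90 mod 97 = 19
Option C: s[1]='a'->'c', delta=(3-1)*5^2 mod 97 = 50, hash=26+50 mod 97 = 76 <-- target
Option D: s[3]='j'->'e', delta=(5-10)*5^0 mod 97 = 92, hash=26+92 mod 97 = 21

Answer: C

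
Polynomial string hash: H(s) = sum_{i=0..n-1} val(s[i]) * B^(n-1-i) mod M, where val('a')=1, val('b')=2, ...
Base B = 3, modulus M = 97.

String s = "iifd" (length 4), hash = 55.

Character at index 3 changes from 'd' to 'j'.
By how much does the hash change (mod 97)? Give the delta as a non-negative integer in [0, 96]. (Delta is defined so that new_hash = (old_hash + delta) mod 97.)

Delta formula: (val(new) - val(old)) * B^(n-1-k) mod M
  val('j') - val('d') = 10 - 4 = 6
  B^(n-1-k) = 3^0 mod 97 = 1
  Delta = 6 * 1 mod 97 = 6

Answer: 6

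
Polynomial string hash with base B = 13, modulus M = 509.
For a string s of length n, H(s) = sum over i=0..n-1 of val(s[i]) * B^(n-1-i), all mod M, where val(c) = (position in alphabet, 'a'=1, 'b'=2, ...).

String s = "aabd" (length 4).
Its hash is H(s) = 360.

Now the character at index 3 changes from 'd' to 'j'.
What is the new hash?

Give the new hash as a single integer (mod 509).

val('d') = 4, val('j') = 10
Position k = 3, exponent = n-1-k = 0
B^0 mod M = 13^0 mod 509 = 1
Delta = (10 - 4) * 1 mod 509 = 6
New hash = (360 + 6) mod 509 = 366

Answer: 366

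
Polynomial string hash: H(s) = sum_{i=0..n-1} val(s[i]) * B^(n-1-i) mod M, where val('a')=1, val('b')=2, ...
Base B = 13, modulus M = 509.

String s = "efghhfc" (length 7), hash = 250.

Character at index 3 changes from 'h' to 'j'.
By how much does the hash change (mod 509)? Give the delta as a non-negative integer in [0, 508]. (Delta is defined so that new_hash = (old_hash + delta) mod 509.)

Answer: 322

Derivation:
Delta formula: (val(new) - val(old)) * B^(n-1-k) mod M
  val('j') - val('h') = 10 - 8 = 2
  B^(n-1-k) = 13^3 mod 509 = 161
  Delta = 2 * 161 mod 509 = 322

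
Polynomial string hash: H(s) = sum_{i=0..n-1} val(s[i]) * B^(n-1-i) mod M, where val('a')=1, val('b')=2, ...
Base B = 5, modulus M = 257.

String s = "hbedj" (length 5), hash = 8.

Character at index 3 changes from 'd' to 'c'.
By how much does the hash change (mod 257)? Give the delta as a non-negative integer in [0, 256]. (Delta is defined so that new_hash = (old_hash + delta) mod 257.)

Delta formula: (val(new) - val(old)) * B^(n-1-k) mod M
  val('c') - val('d') = 3 - 4 = -1
  B^(n-1-k) = 5^1 mod 257 = 5
  Delta = -1 * 5 mod 257 = 252

Answer: 252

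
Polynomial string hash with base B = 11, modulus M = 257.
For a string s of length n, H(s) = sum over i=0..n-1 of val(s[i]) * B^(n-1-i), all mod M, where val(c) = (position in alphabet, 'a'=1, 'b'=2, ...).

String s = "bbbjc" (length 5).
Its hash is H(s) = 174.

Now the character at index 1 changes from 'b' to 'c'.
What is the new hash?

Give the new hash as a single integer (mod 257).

val('b') = 2, val('c') = 3
Position k = 1, exponent = n-1-k = 3
B^3 mod M = 11^3 mod 257 = 46
Delta = (3 - 2) * 46 mod 257 = 46
New hash = (174 + 46) mod 257 = 220

Answer: 220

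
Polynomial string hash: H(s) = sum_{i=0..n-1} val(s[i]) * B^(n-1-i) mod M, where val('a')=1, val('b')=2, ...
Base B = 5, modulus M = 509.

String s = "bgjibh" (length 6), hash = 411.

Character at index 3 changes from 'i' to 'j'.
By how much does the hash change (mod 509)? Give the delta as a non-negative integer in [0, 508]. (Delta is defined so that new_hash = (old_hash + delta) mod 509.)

Answer: 25

Derivation:
Delta formula: (val(new) - val(old)) * B^(n-1-k) mod M
  val('j') - val('i') = 10 - 9 = 1
  B^(n-1-k) = 5^2 mod 509 = 25
  Delta = 1 * 25 mod 509 = 25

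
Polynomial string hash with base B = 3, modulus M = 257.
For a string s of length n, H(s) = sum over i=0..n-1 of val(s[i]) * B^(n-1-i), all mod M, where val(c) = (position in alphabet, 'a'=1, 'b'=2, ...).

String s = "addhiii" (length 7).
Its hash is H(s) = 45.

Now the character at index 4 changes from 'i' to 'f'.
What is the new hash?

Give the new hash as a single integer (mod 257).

Answer: 18

Derivation:
val('i') = 9, val('f') = 6
Position k = 4, exponent = n-1-k = 2
B^2 mod M = 3^2 mod 257 = 9
Delta = (6 - 9) * 9 mod 257 = 230
New hash = (45 + 230) mod 257 = 18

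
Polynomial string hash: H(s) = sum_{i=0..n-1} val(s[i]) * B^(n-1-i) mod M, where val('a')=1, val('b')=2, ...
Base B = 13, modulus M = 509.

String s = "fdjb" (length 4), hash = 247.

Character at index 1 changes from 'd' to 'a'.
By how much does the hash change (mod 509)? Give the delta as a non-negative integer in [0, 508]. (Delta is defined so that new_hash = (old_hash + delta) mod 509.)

Answer: 2

Derivation:
Delta formula: (val(new) - val(old)) * B^(n-1-k) mod M
  val('a') - val('d') = 1 - 4 = -3
  B^(n-1-k) = 13^2 mod 509 = 169
  Delta = -3 * 169 mod 509 = 2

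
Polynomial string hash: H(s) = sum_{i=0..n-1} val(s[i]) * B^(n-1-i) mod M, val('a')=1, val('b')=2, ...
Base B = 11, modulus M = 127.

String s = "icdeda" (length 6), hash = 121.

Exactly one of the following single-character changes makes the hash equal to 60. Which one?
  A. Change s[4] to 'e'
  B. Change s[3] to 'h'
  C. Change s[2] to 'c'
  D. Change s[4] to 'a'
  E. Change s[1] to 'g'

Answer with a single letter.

Option A: s[4]='d'->'e', delta=(5-4)*11^1 mod 127 = 11, hash=121+11 mod 127 = 5
Option B: s[3]='e'->'h', delta=(8-5)*11^2 mod 127 = 109, hash=121+109 mod 127 = 103
Option C: s[2]='d'->'c', delta=(3-4)*11^3 mod 127 = 66, hash=121+66 mod 127 = 60 <-- target
Option D: s[4]='d'->'a', delta=(1-4)*11^1 mod 127 = 94, hash=121+94 mod 127 = 88
Option E: s[1]='c'->'g', delta=(7-3)*11^4 mod 127 = 17, hash=121+17 mod 127 = 11

Answer: C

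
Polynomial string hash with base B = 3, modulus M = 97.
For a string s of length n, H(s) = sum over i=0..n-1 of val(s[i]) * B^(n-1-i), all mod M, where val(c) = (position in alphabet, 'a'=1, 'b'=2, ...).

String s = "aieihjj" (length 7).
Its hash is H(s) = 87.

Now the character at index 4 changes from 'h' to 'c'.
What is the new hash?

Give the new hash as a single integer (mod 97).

Answer: 42

Derivation:
val('h') = 8, val('c') = 3
Position k = 4, exponent = n-1-k = 2
B^2 mod M = 3^2 mod 97 = 9
Delta = (3 - 8) * 9 mod 97 = 52
New hash = (87 + 52) mod 97 = 42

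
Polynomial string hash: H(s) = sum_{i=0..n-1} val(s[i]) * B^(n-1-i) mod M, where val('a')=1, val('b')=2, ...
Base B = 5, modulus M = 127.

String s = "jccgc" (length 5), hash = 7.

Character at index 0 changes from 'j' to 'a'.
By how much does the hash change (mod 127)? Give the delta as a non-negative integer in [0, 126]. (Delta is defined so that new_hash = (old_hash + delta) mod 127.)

Answer: 90

Derivation:
Delta formula: (val(new) - val(old)) * B^(n-1-k) mod M
  val('a') - val('j') = 1 - 10 = -9
  B^(n-1-k) = 5^4 mod 127 = 117
  Delta = -9 * 117 mod 127 = 90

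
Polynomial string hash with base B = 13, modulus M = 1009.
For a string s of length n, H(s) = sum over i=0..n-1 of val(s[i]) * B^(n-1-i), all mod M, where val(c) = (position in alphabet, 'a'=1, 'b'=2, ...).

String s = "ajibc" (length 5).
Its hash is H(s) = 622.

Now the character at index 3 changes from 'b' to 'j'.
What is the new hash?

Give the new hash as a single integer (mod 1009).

val('b') = 2, val('j') = 10
Position k = 3, exponent = n-1-k = 1
B^1 mod M = 13^1 mod 1009 = 13
Delta = (10 - 2) * 13 mod 1009 = 104
New hash = (622 + 104) mod 1009 = 726

Answer: 726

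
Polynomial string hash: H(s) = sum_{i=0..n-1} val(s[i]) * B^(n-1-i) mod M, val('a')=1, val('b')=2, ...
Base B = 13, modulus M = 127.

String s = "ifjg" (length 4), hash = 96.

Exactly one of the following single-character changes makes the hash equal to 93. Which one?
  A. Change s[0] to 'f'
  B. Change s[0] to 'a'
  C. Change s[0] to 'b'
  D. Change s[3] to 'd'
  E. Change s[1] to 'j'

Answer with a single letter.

Answer: D

Derivation:
Option A: s[0]='i'->'f', delta=(6-9)*13^3 mod 127 = 13, hash=96+13 mod 127 = 109
Option B: s[0]='i'->'a', delta=(1-9)*13^3 mod 127 = 77, hash=96+77 mod 127 = 46
Option C: s[0]='i'->'b', delta=(2-9)*13^3 mod 127 = 115, hash=96+115 mod 127 = 84
Option D: s[3]='g'->'d', delta=(4-7)*13^0 mod 127 = 124, hash=96+124 mod 127 = 93 <-- target
Option E: s[1]='f'->'j', delta=(10-6)*13^2 mod 127 = 41, hash=96+41 mod 127 = 10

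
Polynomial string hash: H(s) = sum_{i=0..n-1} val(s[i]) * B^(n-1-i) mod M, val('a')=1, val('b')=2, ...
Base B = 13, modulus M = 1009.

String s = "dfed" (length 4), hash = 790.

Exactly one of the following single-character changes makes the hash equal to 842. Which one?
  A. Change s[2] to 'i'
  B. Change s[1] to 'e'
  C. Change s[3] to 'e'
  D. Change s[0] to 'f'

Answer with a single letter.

Option A: s[2]='e'->'i', delta=(9-5)*13^1 mod 1009 = 52, hash=790+52 mod 1009 = 842 <-- target
Option B: s[1]='f'->'e', delta=(5-6)*13^2 mod 1009 = 840, hash=790+840 mod 1009 = 621
Option C: s[3]='d'->'e', delta=(5-4)*13^0 mod 1009 = 1, hash=790+1 mod 1009 = 791
Option D: s[0]='d'->'f', delta=(6-4)*13^3 mod 1009 = 358, hash=790+358 mod 1009 = 139

Answer: A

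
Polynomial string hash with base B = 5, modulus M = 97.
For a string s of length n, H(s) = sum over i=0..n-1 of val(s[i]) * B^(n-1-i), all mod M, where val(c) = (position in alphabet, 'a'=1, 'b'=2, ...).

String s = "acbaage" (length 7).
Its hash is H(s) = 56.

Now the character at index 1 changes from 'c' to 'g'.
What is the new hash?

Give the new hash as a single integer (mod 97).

Answer: 43

Derivation:
val('c') = 3, val('g') = 7
Position k = 1, exponent = n-1-k = 5
B^5 mod M = 5^5 mod 97 = 21
Delta = (7 - 3) * 21 mod 97 = 84
New hash = (56 + 84) mod 97 = 43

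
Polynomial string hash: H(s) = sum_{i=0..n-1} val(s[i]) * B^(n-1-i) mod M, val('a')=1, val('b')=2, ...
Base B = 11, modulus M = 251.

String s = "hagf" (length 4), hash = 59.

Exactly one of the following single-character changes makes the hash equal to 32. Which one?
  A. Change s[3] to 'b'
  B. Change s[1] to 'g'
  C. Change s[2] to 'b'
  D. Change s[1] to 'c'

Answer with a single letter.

Option A: s[3]='f'->'b', delta=(2-6)*11^0 mod 251 = 247, hash=59+247 mod 251 = 55
Option B: s[1]='a'->'g', delta=(7-1)*11^2 mod 251 = 224, hash=59+224 mod 251 = 32 <-- target
Option C: s[2]='g'->'b', delta=(2-7)*11^1 mod 251 = 196, hash=59+196 mod 251 = 4
Option D: s[1]='a'->'c', delta=(3-1)*11^2 mod 251 = 242, hash=59+242 mod 251 = 50

Answer: B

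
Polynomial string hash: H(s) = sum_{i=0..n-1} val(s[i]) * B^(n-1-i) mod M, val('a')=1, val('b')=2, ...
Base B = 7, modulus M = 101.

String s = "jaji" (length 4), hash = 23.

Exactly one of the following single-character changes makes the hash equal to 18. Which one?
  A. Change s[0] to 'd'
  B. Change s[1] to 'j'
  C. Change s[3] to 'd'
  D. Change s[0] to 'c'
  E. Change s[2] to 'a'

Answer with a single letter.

Option A: s[0]='j'->'d', delta=(4-10)*7^3 mod 101 = 63, hash=23+63 mod 101 = 86
Option B: s[1]='a'->'j', delta=(10-1)*7^2 mod 101 = 37, hash=23+37 mod 101 = 60
Option C: s[3]='i'->'d', delta=(4-9)*7^0 mod 101 = 96, hash=23+96 mod 101 = 18 <-- target
Option D: s[0]='j'->'c', delta=(3-10)*7^3 mod 101 = 23, hash=23+23 mod 101 = 46
Option E: s[2]='j'->'a', delta=(1-10)*7^1 mod 101 = 38, hash=23+38 mod 101 = 61

Answer: C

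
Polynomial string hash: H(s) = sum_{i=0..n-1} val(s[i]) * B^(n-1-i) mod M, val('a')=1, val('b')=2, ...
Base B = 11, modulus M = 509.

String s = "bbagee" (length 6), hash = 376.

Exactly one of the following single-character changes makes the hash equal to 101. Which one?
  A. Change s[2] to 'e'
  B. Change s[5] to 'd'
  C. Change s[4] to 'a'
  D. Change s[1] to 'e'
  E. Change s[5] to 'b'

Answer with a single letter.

Answer: A

Derivation:
Option A: s[2]='a'->'e', delta=(5-1)*11^3 mod 509 = 234, hash=376+234 mod 509 = 101 <-- target
Option B: s[5]='e'->'d', delta=(4-5)*11^0 mod 509 = 508, hash=376+508 mod 509 = 375
Option C: s[4]='e'->'a', delta=(1-5)*11^1 mod 509 = 465, hash=376+465 mod 509 = 332
Option D: s[1]='b'->'e', delta=(5-2)*11^4 mod 509 = 149, hash=376+149 mod 509 = 16
Option E: s[5]='e'->'b', delta=(2-5)*11^0 mod 509 = 506, hash=376+506 mod 509 = 373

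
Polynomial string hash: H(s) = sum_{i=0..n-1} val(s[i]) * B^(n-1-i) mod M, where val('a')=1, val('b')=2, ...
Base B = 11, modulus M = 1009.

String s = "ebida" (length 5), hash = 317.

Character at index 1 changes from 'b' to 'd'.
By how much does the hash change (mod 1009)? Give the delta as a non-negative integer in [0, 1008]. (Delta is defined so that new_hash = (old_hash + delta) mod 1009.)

Answer: 644

Derivation:
Delta formula: (val(new) - val(old)) * B^(n-1-k) mod M
  val('d') - val('b') = 4 - 2 = 2
  B^(n-1-k) = 11^3 mod 1009 = 322
  Delta = 2 * 322 mod 1009 = 644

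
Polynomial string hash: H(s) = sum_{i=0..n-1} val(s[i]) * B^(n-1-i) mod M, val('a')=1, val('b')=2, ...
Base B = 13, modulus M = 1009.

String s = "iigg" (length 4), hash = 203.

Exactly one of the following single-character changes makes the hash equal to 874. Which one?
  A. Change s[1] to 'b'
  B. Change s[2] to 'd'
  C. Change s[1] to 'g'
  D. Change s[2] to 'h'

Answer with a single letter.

Option A: s[1]='i'->'b', delta=(2-9)*13^2 mod 1009 = 835, hash=203+835 mod 1009 = 29
Option B: s[2]='g'->'d', delta=(4-7)*13^1 mod 1009 = 970, hash=203+970 mod 1009 = 164
Option C: s[1]='i'->'g', delta=(7-9)*13^2 mod 1009 = 671, hash=203+671 mod 1009 = 874 <-- target
Option D: s[2]='g'->'h', delta=(8-7)*13^1 mod 1009 = 13, hash=203+13 mod 1009 = 216

Answer: C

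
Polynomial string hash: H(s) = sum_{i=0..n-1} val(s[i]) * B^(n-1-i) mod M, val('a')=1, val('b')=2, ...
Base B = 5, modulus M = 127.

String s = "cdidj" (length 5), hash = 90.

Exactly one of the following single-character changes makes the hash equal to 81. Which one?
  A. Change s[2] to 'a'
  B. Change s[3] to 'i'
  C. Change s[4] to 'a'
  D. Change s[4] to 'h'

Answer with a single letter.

Option A: s[2]='i'->'a', delta=(1-9)*5^2 mod 127 = 54, hash=90+54 mod 127 = 17
Option B: s[3]='d'->'i', delta=(9-4)*5^1 mod 127 = 25, hash=90+25 mod 127 = 115
Option C: s[4]='j'->'a', delta=(1-10)*5^0 mod 127 = 118, hash=90+118 mod 127 = 81 <-- target
Option D: s[4]='j'->'h', delta=(8-10)*5^0 mod 127 = 125, hash=90+125 mod 127 = 88

Answer: C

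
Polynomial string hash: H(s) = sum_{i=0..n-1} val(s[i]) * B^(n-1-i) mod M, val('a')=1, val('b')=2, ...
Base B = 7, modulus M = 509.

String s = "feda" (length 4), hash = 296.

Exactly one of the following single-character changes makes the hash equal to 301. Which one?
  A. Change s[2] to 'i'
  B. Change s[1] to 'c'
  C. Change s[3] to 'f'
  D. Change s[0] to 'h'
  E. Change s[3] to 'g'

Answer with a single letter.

Option A: s[2]='d'->'i', delta=(9-4)*7^1 mod 509 = 35, hash=296+35 mod 509 = 331
Option B: s[1]='e'->'c', delta=(3-5)*7^2 mod 509 = 411, hash=296+411 mod 509 = 198
Option C: s[3]='a'->'f', delta=(6-1)*7^0 mod 509 = 5, hash=296+5 mod 509 = 301 <-- target
Option D: s[0]='f'->'h', delta=(8-6)*7^3 mod 509 = 177, hash=296+177 mod 509 = 473
Option E: s[3]='a'->'g', delta=(7-1)*7^0 mod 509 = 6, hash=296+6 mod 509 = 302

Answer: C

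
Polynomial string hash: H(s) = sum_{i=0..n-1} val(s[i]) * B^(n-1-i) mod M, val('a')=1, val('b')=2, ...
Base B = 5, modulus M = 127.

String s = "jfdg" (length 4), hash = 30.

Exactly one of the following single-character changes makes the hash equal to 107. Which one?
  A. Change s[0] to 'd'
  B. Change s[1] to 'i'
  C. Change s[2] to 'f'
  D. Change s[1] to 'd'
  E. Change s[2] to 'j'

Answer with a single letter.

Option A: s[0]='j'->'d', delta=(4-10)*5^3 mod 127 = 12, hash=30+12 mod 127 = 42
Option B: s[1]='f'->'i', delta=(9-6)*5^2 mod 127 = 75, hash=30+75 mod 127 = 105
Option C: s[2]='d'->'f', delta=(6-4)*5^1 mod 127 = 10, hash=30+10 mod 127 = 40
Option D: s[1]='f'->'d', delta=(4-6)*5^2 mod 127 = 77, hash=30+77 mod 127 = 107 <-- target
Option E: s[2]='d'->'j', delta=(10-4)*5^1 mod 127 = 30, hash=30+30 mod 127 = 60

Answer: D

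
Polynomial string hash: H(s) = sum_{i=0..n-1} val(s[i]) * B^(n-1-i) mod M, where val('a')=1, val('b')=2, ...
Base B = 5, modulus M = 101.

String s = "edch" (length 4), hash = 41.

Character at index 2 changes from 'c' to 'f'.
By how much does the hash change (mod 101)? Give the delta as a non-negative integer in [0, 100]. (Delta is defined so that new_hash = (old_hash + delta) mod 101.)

Answer: 15

Derivation:
Delta formula: (val(new) - val(old)) * B^(n-1-k) mod M
  val('f') - val('c') = 6 - 3 = 3
  B^(n-1-k) = 5^1 mod 101 = 5
  Delta = 3 * 5 mod 101 = 15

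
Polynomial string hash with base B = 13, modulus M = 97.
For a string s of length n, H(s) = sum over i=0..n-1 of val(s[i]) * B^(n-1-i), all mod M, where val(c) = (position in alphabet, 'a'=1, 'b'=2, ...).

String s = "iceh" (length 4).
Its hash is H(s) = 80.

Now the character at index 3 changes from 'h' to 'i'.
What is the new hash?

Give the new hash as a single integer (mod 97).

val('h') = 8, val('i') = 9
Position k = 3, exponent = n-1-k = 0
B^0 mod M = 13^0 mod 97 = 1
Delta = (9 - 8) * 1 mod 97 = 1
New hash = (80 + 1) mod 97 = 81

Answer: 81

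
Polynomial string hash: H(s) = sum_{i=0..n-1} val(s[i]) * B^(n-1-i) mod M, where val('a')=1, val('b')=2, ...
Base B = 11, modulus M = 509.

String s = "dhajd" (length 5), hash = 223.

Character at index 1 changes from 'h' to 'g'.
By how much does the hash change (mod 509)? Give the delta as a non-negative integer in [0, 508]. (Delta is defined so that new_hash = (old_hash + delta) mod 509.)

Delta formula: (val(new) - val(old)) * B^(n-1-k) mod M
  val('g') - val('h') = 7 - 8 = -1
  B^(n-1-k) = 11^3 mod 509 = 313
  Delta = -1 * 313 mod 509 = 196

Answer: 196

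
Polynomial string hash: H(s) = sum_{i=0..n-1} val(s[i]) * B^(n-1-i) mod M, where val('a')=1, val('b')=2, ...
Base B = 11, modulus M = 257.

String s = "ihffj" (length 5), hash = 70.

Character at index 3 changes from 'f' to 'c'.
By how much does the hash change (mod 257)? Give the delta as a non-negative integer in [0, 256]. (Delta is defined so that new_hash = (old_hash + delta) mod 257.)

Delta formula: (val(new) - val(old)) * B^(n-1-k) mod M
  val('c') - val('f') = 3 - 6 = -3
  B^(n-1-k) = 11^1 mod 257 = 11
  Delta = -3 * 11 mod 257 = 224

Answer: 224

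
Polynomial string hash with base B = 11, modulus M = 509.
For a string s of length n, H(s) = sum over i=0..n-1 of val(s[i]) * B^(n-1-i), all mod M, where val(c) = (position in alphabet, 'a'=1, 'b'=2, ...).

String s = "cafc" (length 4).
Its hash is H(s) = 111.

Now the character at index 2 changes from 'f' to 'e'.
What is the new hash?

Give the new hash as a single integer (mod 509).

val('f') = 6, val('e') = 5
Position k = 2, exponent = n-1-k = 1
B^1 mod M = 11^1 mod 509 = 11
Delta = (5 - 6) * 11 mod 509 = 498
New hash = (111 + 498) mod 509 = 100

Answer: 100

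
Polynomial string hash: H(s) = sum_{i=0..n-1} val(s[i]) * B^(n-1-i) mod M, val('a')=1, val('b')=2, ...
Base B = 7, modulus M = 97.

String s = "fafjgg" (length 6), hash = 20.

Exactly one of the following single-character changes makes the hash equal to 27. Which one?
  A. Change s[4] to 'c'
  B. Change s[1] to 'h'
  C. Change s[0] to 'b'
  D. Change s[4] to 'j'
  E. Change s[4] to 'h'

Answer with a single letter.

Answer: E

Derivation:
Option A: s[4]='g'->'c', delta=(3-7)*7^1 mod 97 = 69, hash=20+69 mod 97 = 89
Option B: s[1]='a'->'h', delta=(8-1)*7^4 mod 97 = 26, hash=20+26 mod 97 = 46
Option C: s[0]='f'->'b', delta=(2-6)*7^5 mod 97 = 90, hash=20+90 mod 97 = 13
Option D: s[4]='g'->'j', delta=(10-7)*7^1 mod 97 = 21, hash=20+21 mod 97 = 41
Option E: s[4]='g'->'h', delta=(8-7)*7^1 mod 97 = 7, hash=20+7 mod 97 = 27 <-- target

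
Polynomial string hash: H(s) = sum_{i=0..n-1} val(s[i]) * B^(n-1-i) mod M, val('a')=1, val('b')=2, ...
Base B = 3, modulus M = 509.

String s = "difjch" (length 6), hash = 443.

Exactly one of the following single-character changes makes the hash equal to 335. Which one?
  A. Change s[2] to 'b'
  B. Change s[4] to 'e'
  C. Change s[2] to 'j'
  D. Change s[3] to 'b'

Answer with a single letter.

Answer: A

Derivation:
Option A: s[2]='f'->'b', delta=(2-6)*3^3 mod 509 = 401, hash=443+401 mod 509 = 335 <-- target
Option B: s[4]='c'->'e', delta=(5-3)*3^1 mod 509 = 6, hash=443+6 mod 509 = 449
Option C: s[2]='f'->'j', delta=(10-6)*3^3 mod 509 = 108, hash=443+108 mod 509 = 42
Option D: s[3]='j'->'b', delta=(2-10)*3^2 mod 509 = 437, hash=443+437 mod 509 = 371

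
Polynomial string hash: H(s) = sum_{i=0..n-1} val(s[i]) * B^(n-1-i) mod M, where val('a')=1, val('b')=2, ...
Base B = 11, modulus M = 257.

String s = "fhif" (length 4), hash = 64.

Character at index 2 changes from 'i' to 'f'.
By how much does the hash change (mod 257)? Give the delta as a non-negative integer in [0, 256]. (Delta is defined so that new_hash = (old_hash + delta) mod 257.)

Answer: 224

Derivation:
Delta formula: (val(new) - val(old)) * B^(n-1-k) mod M
  val('f') - val('i') = 6 - 9 = -3
  B^(n-1-k) = 11^1 mod 257 = 11
  Delta = -3 * 11 mod 257 = 224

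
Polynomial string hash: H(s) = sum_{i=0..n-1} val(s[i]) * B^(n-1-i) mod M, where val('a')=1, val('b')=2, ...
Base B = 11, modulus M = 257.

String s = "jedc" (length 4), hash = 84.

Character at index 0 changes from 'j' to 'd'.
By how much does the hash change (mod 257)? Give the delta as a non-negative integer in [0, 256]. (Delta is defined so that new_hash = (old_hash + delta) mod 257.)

Delta formula: (val(new) - val(old)) * B^(n-1-k) mod M
  val('d') - val('j') = 4 - 10 = -6
  B^(n-1-k) = 11^3 mod 257 = 46
  Delta = -6 * 46 mod 257 = 238

Answer: 238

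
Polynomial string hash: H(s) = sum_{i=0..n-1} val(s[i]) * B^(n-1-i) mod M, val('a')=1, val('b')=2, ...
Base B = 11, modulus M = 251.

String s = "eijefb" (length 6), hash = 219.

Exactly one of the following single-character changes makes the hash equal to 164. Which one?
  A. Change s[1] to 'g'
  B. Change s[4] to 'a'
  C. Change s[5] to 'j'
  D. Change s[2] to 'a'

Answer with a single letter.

Option A: s[1]='i'->'g', delta=(7-9)*11^4 mod 251 = 85, hash=219+85 mod 251 = 53
Option B: s[4]='f'->'a', delta=(1-6)*11^1 mod 251 = 196, hash=219+196 mod 251 = 164 <-- target
Option C: s[5]='b'->'j', delta=(10-2)*11^0 mod 251 = 8, hash=219+8 mod 251 = 227
Option D: s[2]='j'->'a', delta=(1-10)*11^3 mod 251 = 69, hash=219+69 mod 251 = 37

Answer: B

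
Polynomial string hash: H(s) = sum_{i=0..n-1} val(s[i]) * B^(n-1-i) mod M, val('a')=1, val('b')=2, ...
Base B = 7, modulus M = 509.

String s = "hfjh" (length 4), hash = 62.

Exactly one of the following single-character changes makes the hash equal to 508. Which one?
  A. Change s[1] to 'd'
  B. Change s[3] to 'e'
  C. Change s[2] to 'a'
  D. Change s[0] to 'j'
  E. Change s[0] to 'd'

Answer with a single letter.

Option A: s[1]='f'->'d', delta=(4-6)*7^2 mod 509 = 411, hash=62+411 mod 509 = 473
Option B: s[3]='h'->'e', delta=(5-8)*7^0 mod 509 = 506, hash=62+506 mod 509 = 59
Option C: s[2]='j'->'a', delta=(1-10)*7^1 mod 509 = 446, hash=62+446 mod 509 = 508 <-- target
Option D: s[0]='h'->'j', delta=(10-8)*7^3 mod 509 = 177, hash=62+177 mod 509 = 239
Option E: s[0]='h'->'d', delta=(4-8)*7^3 mod 509 = 155, hash=62+155 mod 509 = 217

Answer: C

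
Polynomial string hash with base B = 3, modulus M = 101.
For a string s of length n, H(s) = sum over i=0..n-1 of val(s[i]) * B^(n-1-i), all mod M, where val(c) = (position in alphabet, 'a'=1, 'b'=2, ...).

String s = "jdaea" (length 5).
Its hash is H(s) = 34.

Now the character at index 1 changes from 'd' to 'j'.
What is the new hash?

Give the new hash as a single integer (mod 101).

val('d') = 4, val('j') = 10
Position k = 1, exponent = n-1-k = 3
B^3 mod M = 3^3 mod 101 = 27
Delta = (10 - 4) * 27 mod 101 = 61
New hash = (34 + 61) mod 101 = 95

Answer: 95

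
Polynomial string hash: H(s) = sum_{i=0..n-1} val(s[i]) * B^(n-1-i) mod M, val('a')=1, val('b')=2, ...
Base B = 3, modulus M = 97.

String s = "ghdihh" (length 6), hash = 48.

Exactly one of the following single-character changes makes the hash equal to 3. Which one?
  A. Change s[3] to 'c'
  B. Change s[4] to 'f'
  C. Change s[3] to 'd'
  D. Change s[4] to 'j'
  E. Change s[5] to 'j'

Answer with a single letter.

Answer: C

Derivation:
Option A: s[3]='i'->'c', delta=(3-9)*3^2 mod 97 = 43, hash=48+43 mod 97 = 91
Option B: s[4]='h'->'f', delta=(6-8)*3^1 mod 97 = 91, hash=48+91 mod 97 = 42
Option C: s[3]='i'->'d', delta=(4-9)*3^2 mod 97 = 52, hash=48+52 mod 97 = 3 <-- target
Option D: s[4]='h'->'j', delta=(10-8)*3^1 mod 97 = 6, hash=48+6 mod 97 = 54
Option E: s[5]='h'->'j', delta=(10-8)*3^0 mod 97 = 2, hash=48+2 mod 97 = 50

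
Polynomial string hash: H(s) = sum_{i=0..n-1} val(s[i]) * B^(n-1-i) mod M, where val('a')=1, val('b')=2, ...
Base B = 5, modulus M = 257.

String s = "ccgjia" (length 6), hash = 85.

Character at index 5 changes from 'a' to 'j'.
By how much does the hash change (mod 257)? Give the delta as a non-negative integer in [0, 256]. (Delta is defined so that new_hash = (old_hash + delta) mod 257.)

Delta formula: (val(new) - val(old)) * B^(n-1-k) mod M
  val('j') - val('a') = 10 - 1 = 9
  B^(n-1-k) = 5^0 mod 257 = 1
  Delta = 9 * 1 mod 257 = 9

Answer: 9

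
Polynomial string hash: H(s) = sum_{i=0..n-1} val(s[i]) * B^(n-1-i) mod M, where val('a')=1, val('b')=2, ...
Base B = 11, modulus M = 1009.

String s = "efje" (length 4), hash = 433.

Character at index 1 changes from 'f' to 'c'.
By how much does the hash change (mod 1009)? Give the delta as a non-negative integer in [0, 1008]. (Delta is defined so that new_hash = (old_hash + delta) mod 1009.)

Answer: 646

Derivation:
Delta formula: (val(new) - val(old)) * B^(n-1-k) mod M
  val('c') - val('f') = 3 - 6 = -3
  B^(n-1-k) = 11^2 mod 1009 = 121
  Delta = -3 * 121 mod 1009 = 646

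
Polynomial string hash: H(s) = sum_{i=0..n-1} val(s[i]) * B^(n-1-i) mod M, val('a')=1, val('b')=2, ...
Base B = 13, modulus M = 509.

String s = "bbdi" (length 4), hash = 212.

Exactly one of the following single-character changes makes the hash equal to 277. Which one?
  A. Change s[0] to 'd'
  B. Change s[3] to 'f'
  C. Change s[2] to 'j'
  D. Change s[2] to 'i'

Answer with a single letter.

Answer: D

Derivation:
Option A: s[0]='b'->'d', delta=(4-2)*13^3 mod 509 = 322, hash=212+322 mod 509 = 25
Option B: s[3]='i'->'f', delta=(6-9)*13^0 mod 509 = 506, hash=212+506 mod 509 = 209
Option C: s[2]='d'->'j', delta=(10-4)*13^1 mod 509 = 78, hash=212+78 mod 509 = 290
Option D: s[2]='d'->'i', delta=(9-4)*13^1 mod 509 = 65, hash=212+65 mod 509 = 277 <-- target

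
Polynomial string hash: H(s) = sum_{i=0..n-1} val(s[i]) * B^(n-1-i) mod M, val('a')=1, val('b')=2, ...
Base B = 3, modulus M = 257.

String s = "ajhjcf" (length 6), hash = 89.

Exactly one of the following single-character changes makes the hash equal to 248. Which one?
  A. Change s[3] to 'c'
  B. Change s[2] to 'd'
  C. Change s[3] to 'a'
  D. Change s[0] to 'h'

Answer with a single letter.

Answer: D

Derivation:
Option A: s[3]='j'->'c', delta=(3-10)*3^2 mod 257 = 194, hash=89+194 mod 257 = 26
Option B: s[2]='h'->'d', delta=(4-8)*3^3 mod 257 = 149, hash=89+149 mod 257 = 238
Option C: s[3]='j'->'a', delta=(1-10)*3^2 mod 257 = 176, hash=89+176 mod 257 = 8
Option D: s[0]='a'->'h', delta=(8-1)*3^5 mod 257 = 159, hash=89+159 mod 257 = 248 <-- target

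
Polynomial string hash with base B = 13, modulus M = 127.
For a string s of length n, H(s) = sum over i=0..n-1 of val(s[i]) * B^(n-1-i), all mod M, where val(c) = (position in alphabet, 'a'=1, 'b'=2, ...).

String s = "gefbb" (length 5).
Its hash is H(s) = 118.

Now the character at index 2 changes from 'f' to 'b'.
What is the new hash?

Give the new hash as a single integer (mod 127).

Answer: 77

Derivation:
val('f') = 6, val('b') = 2
Position k = 2, exponent = n-1-k = 2
B^2 mod M = 13^2 mod 127 = 42
Delta = (2 - 6) * 42 mod 127 = 86
New hash = (118 + 86) mod 127 = 77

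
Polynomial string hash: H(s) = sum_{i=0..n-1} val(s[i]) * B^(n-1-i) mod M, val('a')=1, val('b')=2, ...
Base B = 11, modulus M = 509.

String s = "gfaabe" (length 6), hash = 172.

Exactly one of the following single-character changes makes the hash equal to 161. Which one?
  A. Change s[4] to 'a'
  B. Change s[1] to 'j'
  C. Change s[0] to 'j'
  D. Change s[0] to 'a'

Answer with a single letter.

Answer: A

Derivation:
Option A: s[4]='b'->'a', delta=(1-2)*11^1 mod 509 = 498, hash=172+498 mod 509 = 161 <-- target
Option B: s[1]='f'->'j', delta=(10-6)*11^4 mod 509 = 29, hash=172+29 mod 509 = 201
Option C: s[0]='g'->'j', delta=(10-7)*11^5 mod 509 = 112, hash=172+112 mod 509 = 284
Option D: s[0]='g'->'a', delta=(1-7)*11^5 mod 509 = 285, hash=172+285 mod 509 = 457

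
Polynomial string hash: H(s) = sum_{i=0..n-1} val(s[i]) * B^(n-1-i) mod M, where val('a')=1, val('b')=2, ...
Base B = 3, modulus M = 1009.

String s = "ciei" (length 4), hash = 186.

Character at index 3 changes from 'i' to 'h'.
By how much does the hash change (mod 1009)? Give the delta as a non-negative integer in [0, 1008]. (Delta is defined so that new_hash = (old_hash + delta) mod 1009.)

Delta formula: (val(new) - val(old)) * B^(n-1-k) mod M
  val('h') - val('i') = 8 - 9 = -1
  B^(n-1-k) = 3^0 mod 1009 = 1
  Delta = -1 * 1 mod 1009 = 1008

Answer: 1008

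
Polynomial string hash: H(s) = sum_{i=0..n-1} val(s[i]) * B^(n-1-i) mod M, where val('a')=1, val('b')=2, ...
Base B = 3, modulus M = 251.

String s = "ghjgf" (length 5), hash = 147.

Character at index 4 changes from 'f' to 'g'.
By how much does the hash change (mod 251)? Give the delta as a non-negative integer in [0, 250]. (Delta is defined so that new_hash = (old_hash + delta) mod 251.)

Delta formula: (val(new) - val(old)) * B^(n-1-k) mod M
  val('g') - val('f') = 7 - 6 = 1
  B^(n-1-k) = 3^0 mod 251 = 1
  Delta = 1 * 1 mod 251 = 1

Answer: 1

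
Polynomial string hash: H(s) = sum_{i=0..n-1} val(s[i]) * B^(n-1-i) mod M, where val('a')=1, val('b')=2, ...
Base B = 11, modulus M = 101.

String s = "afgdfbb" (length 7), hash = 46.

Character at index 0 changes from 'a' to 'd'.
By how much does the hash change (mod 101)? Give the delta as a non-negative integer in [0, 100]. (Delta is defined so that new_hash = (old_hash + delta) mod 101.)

Delta formula: (val(new) - val(old)) * B^(n-1-k) mod M
  val('d') - val('a') = 4 - 1 = 3
  B^(n-1-k) = 11^6 mod 101 = 21
  Delta = 3 * 21 mod 101 = 63

Answer: 63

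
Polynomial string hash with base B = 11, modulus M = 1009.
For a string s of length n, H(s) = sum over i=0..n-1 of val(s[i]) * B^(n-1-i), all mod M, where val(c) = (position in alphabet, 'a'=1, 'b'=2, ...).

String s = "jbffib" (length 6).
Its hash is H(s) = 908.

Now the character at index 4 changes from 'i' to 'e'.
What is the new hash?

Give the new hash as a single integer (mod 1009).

Answer: 864

Derivation:
val('i') = 9, val('e') = 5
Position k = 4, exponent = n-1-k = 1
B^1 mod M = 11^1 mod 1009 = 11
Delta = (5 - 9) * 11 mod 1009 = 965
New hash = (908 + 965) mod 1009 = 864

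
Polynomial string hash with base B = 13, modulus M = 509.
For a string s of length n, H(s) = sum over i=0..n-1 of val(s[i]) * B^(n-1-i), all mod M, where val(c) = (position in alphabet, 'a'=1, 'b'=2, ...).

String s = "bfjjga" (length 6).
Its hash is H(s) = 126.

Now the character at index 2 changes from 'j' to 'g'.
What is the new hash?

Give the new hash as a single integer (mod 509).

val('j') = 10, val('g') = 7
Position k = 2, exponent = n-1-k = 3
B^3 mod M = 13^3 mod 509 = 161
Delta = (7 - 10) * 161 mod 509 = 26
New hash = (126 + 26) mod 509 = 152

Answer: 152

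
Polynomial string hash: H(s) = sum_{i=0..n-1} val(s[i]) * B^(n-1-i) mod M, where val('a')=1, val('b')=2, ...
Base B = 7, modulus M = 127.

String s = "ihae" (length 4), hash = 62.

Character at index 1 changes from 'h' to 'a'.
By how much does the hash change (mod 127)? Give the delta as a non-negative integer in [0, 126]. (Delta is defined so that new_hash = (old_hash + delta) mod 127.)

Answer: 38

Derivation:
Delta formula: (val(new) - val(old)) * B^(n-1-k) mod M
  val('a') - val('h') = 1 - 8 = -7
  B^(n-1-k) = 7^2 mod 127 = 49
  Delta = -7 * 49 mod 127 = 38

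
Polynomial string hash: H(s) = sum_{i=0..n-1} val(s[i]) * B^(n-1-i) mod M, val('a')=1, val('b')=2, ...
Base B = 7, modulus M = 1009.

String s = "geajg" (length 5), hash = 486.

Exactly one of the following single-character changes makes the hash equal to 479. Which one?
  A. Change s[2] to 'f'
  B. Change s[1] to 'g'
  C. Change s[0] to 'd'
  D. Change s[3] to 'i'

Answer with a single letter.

Option A: s[2]='a'->'f', delta=(6-1)*7^2 mod 1009 = 245, hash=486+245 mod 1009 = 731
Option B: s[1]='e'->'g', delta=(7-5)*7^3 mod 1009 = 686, hash=486+686 mod 1009 = 163
Option C: s[0]='g'->'d', delta=(4-7)*7^4 mod 1009 = 869, hash=486+869 mod 1009 = 346
Option D: s[3]='j'->'i', delta=(9-10)*7^1 mod 1009 = 1002, hash=486+1002 mod 1009 = 479 <-- target

Answer: D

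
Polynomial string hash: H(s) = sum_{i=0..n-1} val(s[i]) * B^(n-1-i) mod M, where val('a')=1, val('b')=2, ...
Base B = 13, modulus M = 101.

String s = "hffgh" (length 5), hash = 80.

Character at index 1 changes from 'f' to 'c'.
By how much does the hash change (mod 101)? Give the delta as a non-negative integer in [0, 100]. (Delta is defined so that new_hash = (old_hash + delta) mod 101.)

Answer: 75

Derivation:
Delta formula: (val(new) - val(old)) * B^(n-1-k) mod M
  val('c') - val('f') = 3 - 6 = -3
  B^(n-1-k) = 13^3 mod 101 = 76
  Delta = -3 * 76 mod 101 = 75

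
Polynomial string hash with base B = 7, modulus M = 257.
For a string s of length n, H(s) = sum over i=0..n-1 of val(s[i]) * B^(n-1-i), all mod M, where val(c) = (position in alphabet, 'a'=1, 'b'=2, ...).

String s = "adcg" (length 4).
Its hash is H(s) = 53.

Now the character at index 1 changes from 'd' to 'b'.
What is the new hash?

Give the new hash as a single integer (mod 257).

Answer: 212

Derivation:
val('d') = 4, val('b') = 2
Position k = 1, exponent = n-1-k = 2
B^2 mod M = 7^2 mod 257 = 49
Delta = (2 - 4) * 49 mod 257 = 159
New hash = (53 + 159) mod 257 = 212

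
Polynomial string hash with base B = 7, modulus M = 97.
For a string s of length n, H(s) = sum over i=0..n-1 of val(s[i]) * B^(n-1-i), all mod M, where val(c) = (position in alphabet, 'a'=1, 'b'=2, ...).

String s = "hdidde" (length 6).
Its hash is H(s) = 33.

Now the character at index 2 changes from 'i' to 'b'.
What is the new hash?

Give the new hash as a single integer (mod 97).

val('i') = 9, val('b') = 2
Position k = 2, exponent = n-1-k = 3
B^3 mod M = 7^3 mod 97 = 52
Delta = (2 - 9) * 52 mod 97 = 24
New hash = (33 + 24) mod 97 = 57

Answer: 57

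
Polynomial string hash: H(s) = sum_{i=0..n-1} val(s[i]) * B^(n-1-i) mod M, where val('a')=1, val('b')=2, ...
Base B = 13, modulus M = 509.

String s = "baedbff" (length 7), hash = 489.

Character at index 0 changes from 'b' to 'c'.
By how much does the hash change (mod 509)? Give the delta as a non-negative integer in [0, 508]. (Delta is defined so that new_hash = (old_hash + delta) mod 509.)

Delta formula: (val(new) - val(old)) * B^(n-1-k) mod M
  val('c') - val('b') = 3 - 2 = 1
  B^(n-1-k) = 13^6 mod 509 = 471
  Delta = 1 * 471 mod 509 = 471

Answer: 471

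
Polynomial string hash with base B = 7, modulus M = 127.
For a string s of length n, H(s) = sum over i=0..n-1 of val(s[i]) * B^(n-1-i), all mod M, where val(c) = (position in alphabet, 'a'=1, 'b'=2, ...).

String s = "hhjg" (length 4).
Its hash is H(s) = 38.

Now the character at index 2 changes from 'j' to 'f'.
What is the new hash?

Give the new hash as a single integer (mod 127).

val('j') = 10, val('f') = 6
Position k = 2, exponent = n-1-k = 1
B^1 mod M = 7^1 mod 127 = 7
Delta = (6 - 10) * 7 mod 127 = 99
New hash = (38 + 99) mod 127 = 10

Answer: 10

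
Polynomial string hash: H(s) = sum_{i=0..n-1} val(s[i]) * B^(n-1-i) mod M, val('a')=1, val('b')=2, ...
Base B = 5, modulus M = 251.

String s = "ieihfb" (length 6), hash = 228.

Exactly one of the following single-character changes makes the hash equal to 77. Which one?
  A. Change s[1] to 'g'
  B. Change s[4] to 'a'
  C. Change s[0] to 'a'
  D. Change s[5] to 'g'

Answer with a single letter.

Answer: C

Derivation:
Option A: s[1]='e'->'g', delta=(7-5)*5^4 mod 251 = 246, hash=228+246 mod 251 = 223
Option B: s[4]='f'->'a', delta=(1-6)*5^1 mod 251 = 226, hash=228+226 mod 251 = 203
Option C: s[0]='i'->'a', delta=(1-9)*5^5 mod 251 = 100, hash=228+100 mod 251 = 77 <-- target
Option D: s[5]='b'->'g', delta=(7-2)*5^0 mod 251 = 5, hash=228+5 mod 251 = 233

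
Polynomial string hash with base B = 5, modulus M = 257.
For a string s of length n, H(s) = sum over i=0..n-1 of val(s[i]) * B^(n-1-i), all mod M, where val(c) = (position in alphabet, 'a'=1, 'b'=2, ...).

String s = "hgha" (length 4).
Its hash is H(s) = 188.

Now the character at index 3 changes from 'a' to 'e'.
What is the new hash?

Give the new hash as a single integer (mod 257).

Answer: 192

Derivation:
val('a') = 1, val('e') = 5
Position k = 3, exponent = n-1-k = 0
B^0 mod M = 5^0 mod 257 = 1
Delta = (5 - 1) * 1 mod 257 = 4
New hash = (188 + 4) mod 257 = 192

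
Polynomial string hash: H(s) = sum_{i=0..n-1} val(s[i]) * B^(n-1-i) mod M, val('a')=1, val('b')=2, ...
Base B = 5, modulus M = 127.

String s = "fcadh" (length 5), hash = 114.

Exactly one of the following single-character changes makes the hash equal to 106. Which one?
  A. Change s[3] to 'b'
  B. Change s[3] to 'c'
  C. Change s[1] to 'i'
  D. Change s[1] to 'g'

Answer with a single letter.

Answer: D

Derivation:
Option A: s[3]='d'->'b', delta=(2-4)*5^1 mod 127 = 117, hash=114+117 mod 127 = 104
Option B: s[3]='d'->'c', delta=(3-4)*5^1 mod 127 = 122, hash=114+122 mod 127 = 109
Option C: s[1]='c'->'i', delta=(9-3)*5^3 mod 127 = 115, hash=114+115 mod 127 = 102
Option D: s[1]='c'->'g', delta=(7-3)*5^3 mod 127 = 119, hash=114+119 mod 127 = 106 <-- target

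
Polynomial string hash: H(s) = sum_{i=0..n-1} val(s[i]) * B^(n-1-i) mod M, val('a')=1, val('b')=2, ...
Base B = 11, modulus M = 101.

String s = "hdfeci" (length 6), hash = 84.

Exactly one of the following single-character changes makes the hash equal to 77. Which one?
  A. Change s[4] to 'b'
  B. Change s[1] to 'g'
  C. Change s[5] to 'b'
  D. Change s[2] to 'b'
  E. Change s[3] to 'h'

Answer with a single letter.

Answer: C

Derivation:
Option A: s[4]='c'->'b', delta=(2-3)*11^1 mod 101 = 90, hash=84+90 mod 101 = 73
Option B: s[1]='d'->'g', delta=(7-4)*11^4 mod 101 = 89, hash=84+89 mod 101 = 72
Option C: s[5]='i'->'b', delta=(2-9)*11^0 mod 101 = 94, hash=84+94 mod 101 = 77 <-- target
Option D: s[2]='f'->'b', delta=(2-6)*11^3 mod 101 = 29, hash=84+29 mod 101 = 12
Option E: s[3]='e'->'h', delta=(8-5)*11^2 mod 101 = 60, hash=84+60 mod 101 = 43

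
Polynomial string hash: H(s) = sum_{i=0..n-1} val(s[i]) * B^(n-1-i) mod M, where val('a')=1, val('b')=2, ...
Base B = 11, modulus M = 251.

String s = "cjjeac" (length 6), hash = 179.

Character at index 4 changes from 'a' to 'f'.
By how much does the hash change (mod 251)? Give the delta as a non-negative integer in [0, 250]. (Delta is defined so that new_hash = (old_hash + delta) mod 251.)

Delta formula: (val(new) - val(old)) * B^(n-1-k) mod M
  val('f') - val('a') = 6 - 1 = 5
  B^(n-1-k) = 11^1 mod 251 = 11
  Delta = 5 * 11 mod 251 = 55

Answer: 55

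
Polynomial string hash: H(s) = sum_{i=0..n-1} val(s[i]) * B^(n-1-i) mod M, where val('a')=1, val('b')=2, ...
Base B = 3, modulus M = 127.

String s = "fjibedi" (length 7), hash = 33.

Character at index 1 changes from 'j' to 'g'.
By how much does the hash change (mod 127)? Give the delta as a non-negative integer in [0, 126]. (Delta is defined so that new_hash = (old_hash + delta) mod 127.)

Answer: 33

Derivation:
Delta formula: (val(new) - val(old)) * B^(n-1-k) mod M
  val('g') - val('j') = 7 - 10 = -3
  B^(n-1-k) = 3^5 mod 127 = 116
  Delta = -3 * 116 mod 127 = 33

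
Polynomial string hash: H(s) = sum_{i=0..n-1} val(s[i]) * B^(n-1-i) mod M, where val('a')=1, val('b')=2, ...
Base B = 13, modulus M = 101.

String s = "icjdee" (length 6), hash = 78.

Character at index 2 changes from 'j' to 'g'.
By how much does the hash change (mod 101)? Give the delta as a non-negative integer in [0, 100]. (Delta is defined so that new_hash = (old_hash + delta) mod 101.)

Answer: 75

Derivation:
Delta formula: (val(new) - val(old)) * B^(n-1-k) mod M
  val('g') - val('j') = 7 - 10 = -3
  B^(n-1-k) = 13^3 mod 101 = 76
  Delta = -3 * 76 mod 101 = 75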